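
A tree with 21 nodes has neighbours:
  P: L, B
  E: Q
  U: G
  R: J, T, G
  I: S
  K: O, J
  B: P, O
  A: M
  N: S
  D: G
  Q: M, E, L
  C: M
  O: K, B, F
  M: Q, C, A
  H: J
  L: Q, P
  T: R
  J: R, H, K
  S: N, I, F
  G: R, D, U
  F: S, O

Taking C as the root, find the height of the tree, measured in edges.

D sits deepest: C–M–Q–L–P–B–O–K–J–R–G–D — 11 edges from the root.

11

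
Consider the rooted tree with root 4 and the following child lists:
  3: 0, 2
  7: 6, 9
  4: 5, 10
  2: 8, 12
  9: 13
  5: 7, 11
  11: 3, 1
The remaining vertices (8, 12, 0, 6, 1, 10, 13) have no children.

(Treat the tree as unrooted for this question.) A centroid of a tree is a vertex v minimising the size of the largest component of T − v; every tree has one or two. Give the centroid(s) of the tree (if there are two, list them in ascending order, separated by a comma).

5, 11

If 11 is removed the pieces have sizes 7, 5, 1, all ≤ ⌊14/2⌋ = 7.
5 is adjacent to 11 and is also a centroid (the largest component after removing it is likewise 7).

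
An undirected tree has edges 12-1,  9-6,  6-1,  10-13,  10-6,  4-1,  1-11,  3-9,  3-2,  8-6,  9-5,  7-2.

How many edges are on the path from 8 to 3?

The path is 8 - 6 - 9 - 3, which has 3 edges.

3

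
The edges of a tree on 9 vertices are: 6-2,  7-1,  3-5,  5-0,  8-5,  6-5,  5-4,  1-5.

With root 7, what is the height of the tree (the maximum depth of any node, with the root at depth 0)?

A deepest node is 2, reached by 7–1–5–6–2.
That path has 4 edges, so the height is 4.

4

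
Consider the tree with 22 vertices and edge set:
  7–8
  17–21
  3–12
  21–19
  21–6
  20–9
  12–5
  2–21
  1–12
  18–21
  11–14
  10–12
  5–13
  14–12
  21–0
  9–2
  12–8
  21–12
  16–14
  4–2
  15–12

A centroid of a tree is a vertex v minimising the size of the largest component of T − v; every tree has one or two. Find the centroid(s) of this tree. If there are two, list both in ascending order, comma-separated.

12

If 12 is removed the pieces have sizes 10, 3, 2, 2, 1, 1, 1, 1, all ≤ ⌊22/2⌋ = 11.
Every other node leaves some component of size > 11, so the centroid is unique.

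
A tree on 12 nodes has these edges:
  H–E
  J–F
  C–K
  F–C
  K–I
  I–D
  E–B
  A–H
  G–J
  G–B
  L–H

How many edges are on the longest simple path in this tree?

10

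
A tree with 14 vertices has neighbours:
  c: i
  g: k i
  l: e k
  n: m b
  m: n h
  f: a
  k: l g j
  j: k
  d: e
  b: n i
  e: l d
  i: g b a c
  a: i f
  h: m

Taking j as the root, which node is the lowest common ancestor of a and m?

a's ancestor chain is a, i, g, k, j and m's is m, n, b, i, g, k, j; they first meet at i.

i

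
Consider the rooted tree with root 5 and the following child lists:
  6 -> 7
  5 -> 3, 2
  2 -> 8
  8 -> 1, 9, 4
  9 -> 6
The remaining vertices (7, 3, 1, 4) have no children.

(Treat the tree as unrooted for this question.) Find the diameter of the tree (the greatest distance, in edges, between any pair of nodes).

A longest path is 7–6–9–8–2–5–3, with 6 edges.

6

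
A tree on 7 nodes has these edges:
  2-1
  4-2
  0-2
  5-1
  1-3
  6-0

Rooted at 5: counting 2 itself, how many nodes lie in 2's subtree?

4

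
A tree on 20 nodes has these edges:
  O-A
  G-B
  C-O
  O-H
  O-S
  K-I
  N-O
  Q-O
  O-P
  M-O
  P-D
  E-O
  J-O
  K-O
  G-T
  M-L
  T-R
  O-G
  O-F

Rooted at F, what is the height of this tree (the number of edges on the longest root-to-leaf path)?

4

A deepest node is R, reached by F–O–G–T–R.
That path has 4 edges, so the height is 4.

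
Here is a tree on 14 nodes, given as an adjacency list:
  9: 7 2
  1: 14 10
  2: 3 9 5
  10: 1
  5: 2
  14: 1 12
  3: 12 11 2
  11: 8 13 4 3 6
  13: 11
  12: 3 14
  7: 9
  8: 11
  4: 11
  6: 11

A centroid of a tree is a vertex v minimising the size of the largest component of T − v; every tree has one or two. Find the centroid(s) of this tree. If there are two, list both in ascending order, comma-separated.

If 3 is removed the pieces have sizes 5, 4, 4, all ≤ ⌊14/2⌋ = 7.
No neighbour of 3 does as well, so 3 is the unique centroid.

3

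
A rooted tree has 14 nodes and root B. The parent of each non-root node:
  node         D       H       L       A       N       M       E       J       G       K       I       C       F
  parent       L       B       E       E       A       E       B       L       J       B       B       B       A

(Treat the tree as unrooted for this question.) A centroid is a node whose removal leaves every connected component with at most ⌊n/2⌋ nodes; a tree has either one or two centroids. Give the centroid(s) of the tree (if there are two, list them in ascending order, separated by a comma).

Removing E splits the tree into components of sizes 5, 4, 3, 1; the largest is 5 ≤ ⌊14/2⌋ = 7.
No neighbour of E does as well, so E is the unique centroid.

E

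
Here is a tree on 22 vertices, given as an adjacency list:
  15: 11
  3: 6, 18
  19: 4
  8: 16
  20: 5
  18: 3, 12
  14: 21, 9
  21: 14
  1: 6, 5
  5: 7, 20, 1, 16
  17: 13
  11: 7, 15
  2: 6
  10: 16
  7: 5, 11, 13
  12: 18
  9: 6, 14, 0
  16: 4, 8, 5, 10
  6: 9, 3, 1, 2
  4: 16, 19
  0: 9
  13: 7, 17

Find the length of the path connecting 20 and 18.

5

The path is 20 - 5 - 1 - 6 - 3 - 18, which has 5 edges.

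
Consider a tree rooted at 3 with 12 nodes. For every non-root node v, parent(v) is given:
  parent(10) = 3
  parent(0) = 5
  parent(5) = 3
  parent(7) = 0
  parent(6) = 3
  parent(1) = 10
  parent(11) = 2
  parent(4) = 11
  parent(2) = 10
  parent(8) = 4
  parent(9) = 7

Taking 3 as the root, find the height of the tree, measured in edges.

The longest root-to-leaf path is 3–10–2–11–4–8 (5 edges).

5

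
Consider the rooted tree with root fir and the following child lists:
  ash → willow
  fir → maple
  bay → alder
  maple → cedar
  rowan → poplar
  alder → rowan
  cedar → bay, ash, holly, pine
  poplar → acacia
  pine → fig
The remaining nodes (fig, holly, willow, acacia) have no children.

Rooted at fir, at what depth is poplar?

6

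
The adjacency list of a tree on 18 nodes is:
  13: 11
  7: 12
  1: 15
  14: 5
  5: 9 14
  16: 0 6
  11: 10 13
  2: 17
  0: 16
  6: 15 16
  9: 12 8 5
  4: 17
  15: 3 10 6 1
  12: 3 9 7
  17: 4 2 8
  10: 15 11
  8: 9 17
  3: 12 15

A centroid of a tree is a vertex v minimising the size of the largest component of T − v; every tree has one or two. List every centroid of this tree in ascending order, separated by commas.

3, 12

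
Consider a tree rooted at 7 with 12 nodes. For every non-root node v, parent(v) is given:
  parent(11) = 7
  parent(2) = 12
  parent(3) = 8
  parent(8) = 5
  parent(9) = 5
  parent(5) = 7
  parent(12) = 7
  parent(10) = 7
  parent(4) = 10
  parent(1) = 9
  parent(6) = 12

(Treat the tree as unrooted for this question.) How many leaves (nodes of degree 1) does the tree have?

Degree-1 nodes: 1, 2, 3, 4, 6, 11 — 6 of them.

6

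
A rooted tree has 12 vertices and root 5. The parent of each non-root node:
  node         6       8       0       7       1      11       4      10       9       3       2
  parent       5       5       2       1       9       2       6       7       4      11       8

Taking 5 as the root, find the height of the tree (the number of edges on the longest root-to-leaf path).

A deepest node is 10, reached by 5 → 6 → 4 → 9 → 1 → 7 → 10.
That path has 6 edges, so the height is 6.

6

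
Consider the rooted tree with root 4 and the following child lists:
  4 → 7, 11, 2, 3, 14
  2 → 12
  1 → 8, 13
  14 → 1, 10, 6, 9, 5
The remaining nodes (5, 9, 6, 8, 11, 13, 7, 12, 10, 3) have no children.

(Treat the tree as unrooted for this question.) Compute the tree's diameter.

5

Starting from 8, a farthest node is 12 at distance 5.
One longest path: 8-1-14-4-2-12.
So the diameter is 5.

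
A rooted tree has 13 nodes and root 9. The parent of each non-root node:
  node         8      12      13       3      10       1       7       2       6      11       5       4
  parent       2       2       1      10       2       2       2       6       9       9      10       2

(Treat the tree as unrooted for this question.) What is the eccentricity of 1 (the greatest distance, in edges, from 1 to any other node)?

4

Distances from 1 peak at 4, attained at 11.
1 – 2 – 6 – 9 – 11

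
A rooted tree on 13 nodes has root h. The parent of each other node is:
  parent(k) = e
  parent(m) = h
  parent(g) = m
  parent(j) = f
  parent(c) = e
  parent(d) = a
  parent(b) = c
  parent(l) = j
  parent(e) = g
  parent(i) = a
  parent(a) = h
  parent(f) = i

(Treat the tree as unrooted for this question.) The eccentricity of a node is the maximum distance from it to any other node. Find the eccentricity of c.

9

Distances from c peak at 9, attained at l.
c–e–g–m–h–a–i–f–j–l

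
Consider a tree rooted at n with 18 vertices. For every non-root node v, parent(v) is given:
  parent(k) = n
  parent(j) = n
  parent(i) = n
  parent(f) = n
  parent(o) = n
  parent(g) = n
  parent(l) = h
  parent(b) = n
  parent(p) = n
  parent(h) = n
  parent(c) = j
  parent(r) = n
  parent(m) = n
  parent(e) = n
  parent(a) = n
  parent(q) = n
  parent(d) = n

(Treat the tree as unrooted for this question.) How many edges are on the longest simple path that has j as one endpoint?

The node farthest from j is l, via j–n–h–l — 3 edges.

3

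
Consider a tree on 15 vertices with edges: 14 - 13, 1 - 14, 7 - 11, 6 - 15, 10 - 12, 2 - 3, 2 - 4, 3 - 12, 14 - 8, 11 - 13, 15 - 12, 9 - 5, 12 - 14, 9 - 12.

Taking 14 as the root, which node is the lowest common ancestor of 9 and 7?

Ancestors of 9 (toward the root): 9, 12, 14.
Ancestors of 7: 7, 11, 13, 14.
The deepest node appearing in both lists is 14.

14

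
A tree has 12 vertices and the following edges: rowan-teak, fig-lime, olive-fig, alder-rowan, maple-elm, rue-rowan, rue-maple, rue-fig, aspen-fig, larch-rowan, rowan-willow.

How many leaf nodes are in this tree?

8

Exactly 8 nodes have a single neighbour: alder, aspen, elm, larch, lime, olive, teak, willow.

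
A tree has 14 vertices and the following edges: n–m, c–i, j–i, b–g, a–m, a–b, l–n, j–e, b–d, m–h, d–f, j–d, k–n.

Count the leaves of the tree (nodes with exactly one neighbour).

Degree-1 nodes: c, e, f, g, h, k, l — 7 of them.

7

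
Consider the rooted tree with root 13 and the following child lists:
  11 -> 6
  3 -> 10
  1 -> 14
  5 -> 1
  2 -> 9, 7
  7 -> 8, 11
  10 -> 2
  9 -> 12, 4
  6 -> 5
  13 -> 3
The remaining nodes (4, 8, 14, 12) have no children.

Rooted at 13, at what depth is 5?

7

13 → 3 → 10 → 2 → 7 → 11 → 6 → 5 — 7 edges.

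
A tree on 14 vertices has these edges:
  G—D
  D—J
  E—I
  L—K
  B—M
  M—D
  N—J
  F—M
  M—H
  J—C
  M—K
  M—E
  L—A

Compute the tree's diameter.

6

A longest path is A - L - K - M - D - J - N, with 6 edges.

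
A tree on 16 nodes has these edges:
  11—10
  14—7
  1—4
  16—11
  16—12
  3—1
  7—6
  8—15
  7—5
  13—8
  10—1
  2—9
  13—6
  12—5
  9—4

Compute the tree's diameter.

13

Starting from 15, a farthest node is 2 at distance 13.
One longest path: 15 – 8 – 13 – 6 – 7 – 5 – 12 – 16 – 11 – 10 – 1 – 4 – 9 – 2.
So the diameter is 13.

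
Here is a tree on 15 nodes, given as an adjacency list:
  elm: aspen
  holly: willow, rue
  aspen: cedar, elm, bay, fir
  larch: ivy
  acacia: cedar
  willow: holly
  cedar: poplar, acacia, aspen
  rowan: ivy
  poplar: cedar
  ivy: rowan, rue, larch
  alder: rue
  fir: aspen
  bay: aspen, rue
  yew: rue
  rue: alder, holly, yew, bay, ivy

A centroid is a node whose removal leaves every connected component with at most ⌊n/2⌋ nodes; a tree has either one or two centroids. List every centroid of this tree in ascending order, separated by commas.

rue

Removing rue splits the tree into components of sizes 7, 3, 2, 1, 1; the largest is 7 ≤ ⌊15/2⌋ = 7.
No neighbour of rue does as well, so rue is the unique centroid.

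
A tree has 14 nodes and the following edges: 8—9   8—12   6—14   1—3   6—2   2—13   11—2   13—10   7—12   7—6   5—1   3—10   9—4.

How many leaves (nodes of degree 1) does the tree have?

Degree-1 nodes: 4, 5, 11, 14 — 4 of them.

4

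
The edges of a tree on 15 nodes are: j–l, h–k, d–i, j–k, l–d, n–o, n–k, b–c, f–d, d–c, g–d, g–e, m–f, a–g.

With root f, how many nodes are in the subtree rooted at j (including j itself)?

j's subtree: {j, k, n, h, o}, size 5.

5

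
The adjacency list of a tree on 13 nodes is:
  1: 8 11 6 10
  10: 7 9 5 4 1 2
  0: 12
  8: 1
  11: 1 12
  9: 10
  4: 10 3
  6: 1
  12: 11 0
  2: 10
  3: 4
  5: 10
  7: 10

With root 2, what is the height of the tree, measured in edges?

5

A deepest node is 0, reached by 2 → 10 → 1 → 11 → 12 → 0.
That path has 5 edges, so the height is 5.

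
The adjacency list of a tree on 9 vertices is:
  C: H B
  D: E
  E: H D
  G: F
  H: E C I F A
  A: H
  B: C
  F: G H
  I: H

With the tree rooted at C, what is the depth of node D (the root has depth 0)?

C – H – E – D — 3 edges.

3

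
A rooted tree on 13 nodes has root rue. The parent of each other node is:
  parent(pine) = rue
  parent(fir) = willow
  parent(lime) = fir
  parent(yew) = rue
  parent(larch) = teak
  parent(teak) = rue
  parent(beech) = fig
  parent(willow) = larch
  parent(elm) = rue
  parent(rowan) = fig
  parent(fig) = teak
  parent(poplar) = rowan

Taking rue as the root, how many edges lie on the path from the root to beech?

3

Climbing from beech to the root: beech → fig → teak → rue. That's 3 steps.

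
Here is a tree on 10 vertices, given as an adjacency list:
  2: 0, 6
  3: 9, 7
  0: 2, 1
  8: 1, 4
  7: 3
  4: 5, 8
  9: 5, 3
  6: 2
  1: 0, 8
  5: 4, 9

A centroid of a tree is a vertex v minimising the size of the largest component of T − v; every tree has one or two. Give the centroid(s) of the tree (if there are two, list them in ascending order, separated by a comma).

If 8 is removed the pieces have sizes 5, 4, all ≤ ⌊10/2⌋ = 5.
4 is adjacent to 8 and is also a centroid (the largest component after removing it is likewise 5).

4, 8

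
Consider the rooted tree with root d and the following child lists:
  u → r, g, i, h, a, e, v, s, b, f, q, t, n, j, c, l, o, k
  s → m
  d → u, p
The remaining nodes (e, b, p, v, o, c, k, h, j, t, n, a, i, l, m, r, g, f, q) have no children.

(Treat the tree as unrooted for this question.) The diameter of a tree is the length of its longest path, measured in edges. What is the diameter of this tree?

4

Starting from m, a farthest node is p at distance 4.
One longest path: m–s–u–d–p.
So the diameter is 4.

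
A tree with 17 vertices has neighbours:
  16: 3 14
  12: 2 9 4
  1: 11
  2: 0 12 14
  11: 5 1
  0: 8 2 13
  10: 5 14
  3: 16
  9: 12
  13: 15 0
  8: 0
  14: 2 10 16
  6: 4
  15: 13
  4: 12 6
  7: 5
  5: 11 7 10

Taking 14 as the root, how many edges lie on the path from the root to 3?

2

Climbing from 3 to the root: 3 → 16 → 14. That's 2 steps.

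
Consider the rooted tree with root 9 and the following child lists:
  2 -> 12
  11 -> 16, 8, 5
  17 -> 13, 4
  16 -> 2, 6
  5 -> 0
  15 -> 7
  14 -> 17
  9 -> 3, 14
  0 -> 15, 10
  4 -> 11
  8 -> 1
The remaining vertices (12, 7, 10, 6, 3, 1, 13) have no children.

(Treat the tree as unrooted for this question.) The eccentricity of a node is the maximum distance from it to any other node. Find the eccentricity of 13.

A farthest node from 13 is 7.
The path 13-17-4-11-5-0-15-7 has 7 edges.

7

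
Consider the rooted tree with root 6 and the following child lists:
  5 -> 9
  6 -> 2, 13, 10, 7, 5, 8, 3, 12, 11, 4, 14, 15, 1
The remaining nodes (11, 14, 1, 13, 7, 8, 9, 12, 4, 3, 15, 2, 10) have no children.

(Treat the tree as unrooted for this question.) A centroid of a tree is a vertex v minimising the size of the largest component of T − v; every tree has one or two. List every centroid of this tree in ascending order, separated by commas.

6

If 6 is removed the pieces have sizes 2, 1, 1, 1, 1, 1, 1, 1, 1, 1, 1, 1, 1, all ≤ ⌊15/2⌋ = 7.
Every other node leaves some component of size > 7, so the centroid is unique.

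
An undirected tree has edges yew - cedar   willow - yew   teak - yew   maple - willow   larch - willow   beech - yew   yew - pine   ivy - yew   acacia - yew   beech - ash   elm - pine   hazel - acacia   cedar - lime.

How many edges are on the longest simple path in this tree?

4

Starting from lime, a farthest node is larch at distance 4.
One longest path: lime – cedar – yew – willow – larch.
So the diameter is 4.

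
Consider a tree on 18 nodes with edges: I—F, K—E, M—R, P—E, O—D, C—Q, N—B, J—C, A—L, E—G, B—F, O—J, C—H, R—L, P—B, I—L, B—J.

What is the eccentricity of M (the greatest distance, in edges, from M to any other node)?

Distances from M peak at 8, attained at Q (H, K, G, D also at distance 8).
M-R-L-I-F-B-J-C-Q

8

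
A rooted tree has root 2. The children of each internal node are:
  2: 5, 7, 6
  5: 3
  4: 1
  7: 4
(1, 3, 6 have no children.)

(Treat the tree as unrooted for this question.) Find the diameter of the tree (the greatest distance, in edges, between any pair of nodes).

5

A longest path is 3 – 5 – 2 – 7 – 4 – 1, with 5 edges.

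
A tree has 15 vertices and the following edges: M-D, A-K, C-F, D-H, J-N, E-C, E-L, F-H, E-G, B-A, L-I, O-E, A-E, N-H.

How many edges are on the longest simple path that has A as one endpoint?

6

Distances from A peak at 6, attained at J (M also at distance 6).
A-E-C-F-H-N-J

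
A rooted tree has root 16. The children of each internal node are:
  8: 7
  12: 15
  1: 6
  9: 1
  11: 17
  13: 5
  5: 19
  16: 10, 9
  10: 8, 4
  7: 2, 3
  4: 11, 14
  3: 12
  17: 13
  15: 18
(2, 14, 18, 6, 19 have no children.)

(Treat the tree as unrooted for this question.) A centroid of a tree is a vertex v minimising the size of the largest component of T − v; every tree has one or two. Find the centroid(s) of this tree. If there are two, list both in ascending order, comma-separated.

Removing 10 splits the tree into components of sizes 7, 7, 4; the largest is 7 ≤ ⌊19/2⌋ = 9.
Every other node leaves some component of size > 9, so the centroid is unique.

10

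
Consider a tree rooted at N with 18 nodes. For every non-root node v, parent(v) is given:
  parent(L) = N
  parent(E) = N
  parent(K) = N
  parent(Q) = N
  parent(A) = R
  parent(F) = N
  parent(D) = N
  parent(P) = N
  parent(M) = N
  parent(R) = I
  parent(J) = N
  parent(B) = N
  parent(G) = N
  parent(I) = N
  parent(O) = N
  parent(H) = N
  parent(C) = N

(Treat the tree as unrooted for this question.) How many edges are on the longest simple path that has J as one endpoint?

4

Distances from J peak at 4, attained at A.
J – N – I – R – A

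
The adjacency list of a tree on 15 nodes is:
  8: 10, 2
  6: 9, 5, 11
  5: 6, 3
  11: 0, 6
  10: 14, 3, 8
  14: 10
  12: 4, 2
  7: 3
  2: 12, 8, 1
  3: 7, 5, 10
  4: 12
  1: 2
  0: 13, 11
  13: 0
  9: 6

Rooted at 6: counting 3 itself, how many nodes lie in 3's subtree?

9

The subtree rooted at 3 contains: 3, 7, 10, 8, 14, 2, 12, 1, 4 — 9 nodes.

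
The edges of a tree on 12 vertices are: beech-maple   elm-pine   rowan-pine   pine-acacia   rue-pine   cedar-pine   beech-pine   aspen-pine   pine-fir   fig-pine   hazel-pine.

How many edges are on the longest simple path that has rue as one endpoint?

Distances from rue peak at 3, attained at maple.
rue-pine-beech-maple

3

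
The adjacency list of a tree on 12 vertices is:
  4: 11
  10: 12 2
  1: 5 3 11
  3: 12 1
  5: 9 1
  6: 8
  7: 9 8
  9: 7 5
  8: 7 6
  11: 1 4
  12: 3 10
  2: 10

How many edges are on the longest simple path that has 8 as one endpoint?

8

A farthest node from 8 is 2.
The path 8 – 7 – 9 – 5 – 1 – 3 – 12 – 10 – 2 has 8 edges.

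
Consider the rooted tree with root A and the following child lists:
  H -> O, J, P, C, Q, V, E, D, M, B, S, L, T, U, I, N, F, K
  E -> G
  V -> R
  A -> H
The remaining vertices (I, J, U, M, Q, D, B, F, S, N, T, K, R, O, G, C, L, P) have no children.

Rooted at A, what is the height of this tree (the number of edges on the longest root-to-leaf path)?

A deepest node is G, reached by A–H–E–G.
That path has 3 edges, so the height is 3.

3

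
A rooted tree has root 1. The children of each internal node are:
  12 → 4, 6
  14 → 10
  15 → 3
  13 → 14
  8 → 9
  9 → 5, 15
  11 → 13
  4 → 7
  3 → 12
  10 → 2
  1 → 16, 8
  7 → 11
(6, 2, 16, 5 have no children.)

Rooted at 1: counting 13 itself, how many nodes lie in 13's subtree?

4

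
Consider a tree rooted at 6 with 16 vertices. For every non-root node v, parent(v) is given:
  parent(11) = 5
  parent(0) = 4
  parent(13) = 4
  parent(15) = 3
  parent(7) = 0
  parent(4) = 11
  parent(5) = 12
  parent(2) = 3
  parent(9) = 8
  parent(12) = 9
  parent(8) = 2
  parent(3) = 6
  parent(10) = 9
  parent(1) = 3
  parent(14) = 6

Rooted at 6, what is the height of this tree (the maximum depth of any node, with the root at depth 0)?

10

The longest root-to-leaf path is 6 – 3 – 2 – 8 – 9 – 12 – 5 – 11 – 4 – 0 – 7 (10 edges).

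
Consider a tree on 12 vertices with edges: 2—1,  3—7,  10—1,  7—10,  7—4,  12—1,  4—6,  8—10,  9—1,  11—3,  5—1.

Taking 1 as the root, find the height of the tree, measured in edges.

6 sits deepest: 1–10–7–4–6 — 4 edges from the root.

4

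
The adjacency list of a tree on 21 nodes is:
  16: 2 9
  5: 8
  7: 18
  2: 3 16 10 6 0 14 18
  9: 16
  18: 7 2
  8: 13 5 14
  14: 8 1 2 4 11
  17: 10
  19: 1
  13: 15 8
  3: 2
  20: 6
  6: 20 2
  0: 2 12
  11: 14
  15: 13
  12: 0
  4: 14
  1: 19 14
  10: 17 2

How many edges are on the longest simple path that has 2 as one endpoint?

Distances from 2 peak at 4, attained at 15.
2-14-8-13-15

4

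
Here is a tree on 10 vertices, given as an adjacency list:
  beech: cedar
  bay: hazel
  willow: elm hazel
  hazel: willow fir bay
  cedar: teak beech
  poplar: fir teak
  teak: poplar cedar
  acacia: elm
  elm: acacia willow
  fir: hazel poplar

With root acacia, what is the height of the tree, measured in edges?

8

beech sits deepest: acacia → elm → willow → hazel → fir → poplar → teak → cedar → beech — 8 edges from the root.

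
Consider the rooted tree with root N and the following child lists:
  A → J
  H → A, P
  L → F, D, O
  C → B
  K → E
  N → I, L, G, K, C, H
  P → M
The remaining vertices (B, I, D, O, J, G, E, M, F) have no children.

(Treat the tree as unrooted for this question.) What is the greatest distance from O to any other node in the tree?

The node farthest from O is M (J also at distance 5), via O-L-N-H-P-M — 5 edges.

5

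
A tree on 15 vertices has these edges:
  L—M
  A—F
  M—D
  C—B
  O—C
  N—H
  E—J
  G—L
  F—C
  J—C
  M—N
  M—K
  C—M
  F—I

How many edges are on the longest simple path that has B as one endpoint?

Distances from B peak at 4, attained at G (H also at distance 4).
B-C-M-L-G

4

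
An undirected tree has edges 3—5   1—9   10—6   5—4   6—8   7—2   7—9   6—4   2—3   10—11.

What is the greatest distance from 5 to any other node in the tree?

5

The node farthest from 5 is 1, via 5 – 3 – 2 – 7 – 9 – 1 — 5 edges.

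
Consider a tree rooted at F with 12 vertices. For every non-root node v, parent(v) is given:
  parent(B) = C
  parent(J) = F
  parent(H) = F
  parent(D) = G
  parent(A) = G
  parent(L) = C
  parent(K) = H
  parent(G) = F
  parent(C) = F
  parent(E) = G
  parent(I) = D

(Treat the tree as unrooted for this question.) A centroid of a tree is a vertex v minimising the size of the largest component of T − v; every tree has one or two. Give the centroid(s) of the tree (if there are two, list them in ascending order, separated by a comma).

F

If F is removed the pieces have sizes 5, 3, 2, 1, all ≤ ⌊12/2⌋ = 6.
No neighbour of F does as well, so F is the unique centroid.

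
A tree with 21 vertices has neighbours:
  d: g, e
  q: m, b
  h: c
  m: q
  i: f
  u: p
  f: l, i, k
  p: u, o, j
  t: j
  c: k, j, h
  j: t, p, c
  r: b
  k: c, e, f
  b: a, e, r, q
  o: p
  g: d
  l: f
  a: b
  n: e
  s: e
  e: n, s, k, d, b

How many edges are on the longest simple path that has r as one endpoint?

7

Distances from r peak at 7, attained at o (u also at distance 7).
r – b – e – k – c – j – p – o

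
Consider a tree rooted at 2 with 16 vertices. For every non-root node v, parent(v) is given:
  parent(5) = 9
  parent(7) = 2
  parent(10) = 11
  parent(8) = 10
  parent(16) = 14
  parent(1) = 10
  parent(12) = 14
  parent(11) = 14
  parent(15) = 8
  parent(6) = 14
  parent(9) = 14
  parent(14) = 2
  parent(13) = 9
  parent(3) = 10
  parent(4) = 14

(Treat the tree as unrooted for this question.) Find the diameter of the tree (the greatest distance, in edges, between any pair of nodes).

BFS from 15 reaches 13 last, at distance 6; BFS from 13 confirms no node is farther.
Path: 15 - 8 - 10 - 11 - 14 - 9 - 13.

6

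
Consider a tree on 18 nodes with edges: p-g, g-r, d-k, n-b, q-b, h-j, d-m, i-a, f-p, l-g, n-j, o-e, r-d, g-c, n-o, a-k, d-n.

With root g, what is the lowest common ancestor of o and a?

Path o→root: o n d r g; path a→root: a k d r g.
First common node: d.

d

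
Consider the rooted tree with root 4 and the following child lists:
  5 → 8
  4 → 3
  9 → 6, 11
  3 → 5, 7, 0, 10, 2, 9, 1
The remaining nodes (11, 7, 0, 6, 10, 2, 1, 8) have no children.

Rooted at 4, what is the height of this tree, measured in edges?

3

6 sits deepest: 4 – 3 – 9 – 6 — 3 edges from the root.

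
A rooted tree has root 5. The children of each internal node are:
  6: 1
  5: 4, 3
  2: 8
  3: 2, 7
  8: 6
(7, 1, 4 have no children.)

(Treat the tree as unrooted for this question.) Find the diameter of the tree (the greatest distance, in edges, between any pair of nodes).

6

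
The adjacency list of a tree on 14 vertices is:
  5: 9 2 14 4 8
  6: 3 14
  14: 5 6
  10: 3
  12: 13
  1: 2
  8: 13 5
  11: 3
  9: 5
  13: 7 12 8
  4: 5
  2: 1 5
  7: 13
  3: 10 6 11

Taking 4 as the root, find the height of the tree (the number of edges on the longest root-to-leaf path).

5

The longest root-to-leaf path is 4 – 5 – 14 – 6 – 3 – 10 (5 edges).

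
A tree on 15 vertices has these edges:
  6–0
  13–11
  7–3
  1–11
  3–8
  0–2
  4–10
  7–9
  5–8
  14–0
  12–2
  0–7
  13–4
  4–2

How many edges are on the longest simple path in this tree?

9

Starting from 5, a farthest node is 1 at distance 9.
One longest path: 5 - 8 - 3 - 7 - 0 - 2 - 4 - 13 - 11 - 1.
So the diameter is 9.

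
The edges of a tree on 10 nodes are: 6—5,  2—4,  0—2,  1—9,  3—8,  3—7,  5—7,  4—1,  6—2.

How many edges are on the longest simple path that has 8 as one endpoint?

8

The node farthest from 8 is 9, via 8 – 3 – 7 – 5 – 6 – 2 – 4 – 1 – 9 — 8 edges.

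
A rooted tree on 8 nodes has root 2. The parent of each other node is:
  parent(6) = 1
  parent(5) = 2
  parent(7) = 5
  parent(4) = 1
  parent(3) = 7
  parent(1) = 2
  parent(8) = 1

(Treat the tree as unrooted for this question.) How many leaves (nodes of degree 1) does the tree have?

4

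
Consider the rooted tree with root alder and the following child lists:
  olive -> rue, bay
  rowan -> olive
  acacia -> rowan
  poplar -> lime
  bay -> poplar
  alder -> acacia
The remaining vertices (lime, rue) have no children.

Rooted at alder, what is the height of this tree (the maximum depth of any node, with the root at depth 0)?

lime sits deepest: alder–acacia–rowan–olive–bay–poplar–lime — 6 edges from the root.

6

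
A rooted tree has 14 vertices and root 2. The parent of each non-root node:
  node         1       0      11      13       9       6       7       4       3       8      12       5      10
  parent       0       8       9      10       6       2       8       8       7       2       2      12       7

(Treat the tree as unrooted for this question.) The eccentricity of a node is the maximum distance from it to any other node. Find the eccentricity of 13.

The node farthest from 13 is 11, via 13-10-7-8-2-6-9-11 — 7 edges.

7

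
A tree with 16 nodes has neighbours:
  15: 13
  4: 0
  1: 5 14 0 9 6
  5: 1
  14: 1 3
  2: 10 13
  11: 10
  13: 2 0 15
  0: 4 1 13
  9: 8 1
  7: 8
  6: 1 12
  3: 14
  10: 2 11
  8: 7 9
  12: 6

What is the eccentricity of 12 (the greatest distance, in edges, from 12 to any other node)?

7

Distances from 12 peak at 7, attained at 11.
12–6–1–0–13–2–10–11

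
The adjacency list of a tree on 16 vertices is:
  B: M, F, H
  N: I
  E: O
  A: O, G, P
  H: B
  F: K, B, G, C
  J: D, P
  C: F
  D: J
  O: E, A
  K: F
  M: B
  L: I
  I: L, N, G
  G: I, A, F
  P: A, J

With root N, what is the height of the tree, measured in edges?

D sits deepest: N–I–G–A–P–J–D — 6 edges from the root.

6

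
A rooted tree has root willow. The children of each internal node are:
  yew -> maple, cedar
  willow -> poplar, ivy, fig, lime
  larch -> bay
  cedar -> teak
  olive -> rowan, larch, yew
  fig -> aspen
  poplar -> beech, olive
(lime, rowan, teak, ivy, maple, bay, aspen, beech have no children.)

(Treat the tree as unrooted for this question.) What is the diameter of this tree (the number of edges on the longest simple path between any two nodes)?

7

Starting from teak, a farthest node is aspen at distance 7.
One longest path: teak-cedar-yew-olive-poplar-willow-fig-aspen.
So the diameter is 7.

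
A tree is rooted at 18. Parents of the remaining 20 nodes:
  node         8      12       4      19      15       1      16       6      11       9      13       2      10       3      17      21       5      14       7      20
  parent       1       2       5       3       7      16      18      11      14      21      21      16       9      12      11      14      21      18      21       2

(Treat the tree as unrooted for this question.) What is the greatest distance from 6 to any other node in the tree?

A farthest node from 6 is 19.
The path 6 – 11 – 14 – 18 – 16 – 2 – 12 – 3 – 19 has 8 edges.

8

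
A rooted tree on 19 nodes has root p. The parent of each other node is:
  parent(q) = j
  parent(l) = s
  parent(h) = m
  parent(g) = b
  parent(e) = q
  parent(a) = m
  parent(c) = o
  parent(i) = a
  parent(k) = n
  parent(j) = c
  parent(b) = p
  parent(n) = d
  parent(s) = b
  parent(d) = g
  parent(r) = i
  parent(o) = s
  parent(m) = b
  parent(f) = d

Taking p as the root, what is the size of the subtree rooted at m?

m's subtree: {m, a, h, i, r}, size 5.

5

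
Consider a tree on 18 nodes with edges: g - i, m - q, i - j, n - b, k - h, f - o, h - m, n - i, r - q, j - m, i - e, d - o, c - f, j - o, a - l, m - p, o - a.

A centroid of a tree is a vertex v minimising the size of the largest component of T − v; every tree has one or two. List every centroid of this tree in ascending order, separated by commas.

j

Delete j: the remaining components have sizes 6, 6, 5. Max 6 ≤ 9, so j is a centroid.
No neighbour of j does as well, so j is the unique centroid.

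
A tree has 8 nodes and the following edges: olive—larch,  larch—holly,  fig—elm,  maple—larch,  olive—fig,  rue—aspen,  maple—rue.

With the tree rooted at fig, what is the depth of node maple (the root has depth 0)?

3

Climbing from maple to the root: maple → larch → olive → fig. That's 3 steps.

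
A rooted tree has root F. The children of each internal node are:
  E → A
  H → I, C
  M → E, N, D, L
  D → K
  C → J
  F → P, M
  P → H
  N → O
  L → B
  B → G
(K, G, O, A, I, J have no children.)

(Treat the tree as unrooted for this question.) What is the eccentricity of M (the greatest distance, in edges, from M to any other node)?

Distances from M peak at 5, attained at J.
M – F – P – H – C – J

5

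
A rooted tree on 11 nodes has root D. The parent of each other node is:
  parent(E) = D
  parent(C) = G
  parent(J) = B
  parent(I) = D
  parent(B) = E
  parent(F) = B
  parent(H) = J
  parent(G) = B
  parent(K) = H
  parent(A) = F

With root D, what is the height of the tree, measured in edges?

5

A deepest node is K, reached by D → E → B → J → H → K.
That path has 5 edges, so the height is 5.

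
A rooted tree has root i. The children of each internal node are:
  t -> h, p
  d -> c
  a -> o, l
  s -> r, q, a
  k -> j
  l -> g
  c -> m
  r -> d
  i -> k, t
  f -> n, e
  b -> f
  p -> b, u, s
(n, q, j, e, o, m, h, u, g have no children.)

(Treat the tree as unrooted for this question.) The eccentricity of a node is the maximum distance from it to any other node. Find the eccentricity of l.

Distances from l peak at 7, attained at j.
l – a – s – p – t – i – k – j

7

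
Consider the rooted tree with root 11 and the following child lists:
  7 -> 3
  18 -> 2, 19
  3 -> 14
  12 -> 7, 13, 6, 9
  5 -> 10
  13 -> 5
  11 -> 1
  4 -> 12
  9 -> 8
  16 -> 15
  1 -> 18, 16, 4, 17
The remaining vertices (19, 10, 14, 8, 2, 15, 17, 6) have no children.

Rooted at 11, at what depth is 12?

3

11 → 1 → 4 → 12 — 3 edges.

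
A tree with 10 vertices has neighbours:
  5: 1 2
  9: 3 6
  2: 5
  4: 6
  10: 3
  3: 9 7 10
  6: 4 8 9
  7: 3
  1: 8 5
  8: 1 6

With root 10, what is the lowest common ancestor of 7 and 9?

Path 7→root: 7 3 10; path 9→root: 9 3 10.
First common node: 3.

3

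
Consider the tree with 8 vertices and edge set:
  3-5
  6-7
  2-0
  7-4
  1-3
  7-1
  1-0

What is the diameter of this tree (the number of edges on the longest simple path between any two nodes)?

BFS from 5 reaches 6 last, at distance 4; BFS from 6 confirms no node is farther.
Path: 5-3-1-7-6.

4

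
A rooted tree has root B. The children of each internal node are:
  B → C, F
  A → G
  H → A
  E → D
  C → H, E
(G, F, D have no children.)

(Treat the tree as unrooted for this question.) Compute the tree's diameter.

BFS from G reaches D last, at distance 5; BFS from D confirms no node is farther.
Path: G–A–H–C–E–D.

5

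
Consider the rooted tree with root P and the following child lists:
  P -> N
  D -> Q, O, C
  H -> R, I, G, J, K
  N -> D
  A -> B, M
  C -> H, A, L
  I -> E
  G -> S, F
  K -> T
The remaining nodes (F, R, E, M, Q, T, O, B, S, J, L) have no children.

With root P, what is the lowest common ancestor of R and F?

Path R→root: R H C D N P; path F→root: F G H C D N P.
First common node: H.

H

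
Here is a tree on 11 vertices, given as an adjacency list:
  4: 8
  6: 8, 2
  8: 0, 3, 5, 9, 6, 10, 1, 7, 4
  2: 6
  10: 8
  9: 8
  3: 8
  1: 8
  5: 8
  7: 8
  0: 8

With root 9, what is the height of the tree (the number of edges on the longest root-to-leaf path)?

A deepest node is 2, reached by 9–8–6–2.
That path has 3 edges, so the height is 3.

3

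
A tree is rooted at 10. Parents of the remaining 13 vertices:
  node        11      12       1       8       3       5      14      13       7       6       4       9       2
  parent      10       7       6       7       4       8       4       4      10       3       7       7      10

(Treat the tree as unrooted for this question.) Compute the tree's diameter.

BFS from 1 reaches 11 last, at distance 6; BFS from 11 confirms no node is farther.
Path: 1-6-3-4-7-10-11.

6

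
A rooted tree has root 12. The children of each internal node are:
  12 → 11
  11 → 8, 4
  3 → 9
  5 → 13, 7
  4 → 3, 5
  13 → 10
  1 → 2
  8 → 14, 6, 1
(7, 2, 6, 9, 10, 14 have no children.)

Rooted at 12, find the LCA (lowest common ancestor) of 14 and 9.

Ancestors of 14 (toward the root): 14, 8, 11, 12.
Ancestors of 9: 9, 3, 4, 11, 12.
The deepest node appearing in both lists is 11.

11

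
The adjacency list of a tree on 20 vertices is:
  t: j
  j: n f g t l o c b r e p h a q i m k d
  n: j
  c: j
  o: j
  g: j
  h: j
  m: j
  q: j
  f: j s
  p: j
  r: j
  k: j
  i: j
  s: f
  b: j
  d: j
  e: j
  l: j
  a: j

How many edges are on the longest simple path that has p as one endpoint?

3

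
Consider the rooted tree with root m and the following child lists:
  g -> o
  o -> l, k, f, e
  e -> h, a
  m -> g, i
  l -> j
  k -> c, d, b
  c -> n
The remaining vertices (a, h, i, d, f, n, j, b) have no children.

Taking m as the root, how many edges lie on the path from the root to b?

4

m–g–o–k–b — 4 edges.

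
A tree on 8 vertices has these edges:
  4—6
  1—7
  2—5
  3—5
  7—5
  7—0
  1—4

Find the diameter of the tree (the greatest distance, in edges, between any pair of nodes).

BFS from 6 reaches 2 last, at distance 5; BFS from 2 confirms no node is farther.
Path: 6-4-1-7-5-2.

5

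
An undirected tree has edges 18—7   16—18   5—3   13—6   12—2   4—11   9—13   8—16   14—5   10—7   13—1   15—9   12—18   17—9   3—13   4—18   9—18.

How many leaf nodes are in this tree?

Degree-1 nodes: 1, 2, 6, 8, 10, 11, 14, 15, 17 — 9 of them.

9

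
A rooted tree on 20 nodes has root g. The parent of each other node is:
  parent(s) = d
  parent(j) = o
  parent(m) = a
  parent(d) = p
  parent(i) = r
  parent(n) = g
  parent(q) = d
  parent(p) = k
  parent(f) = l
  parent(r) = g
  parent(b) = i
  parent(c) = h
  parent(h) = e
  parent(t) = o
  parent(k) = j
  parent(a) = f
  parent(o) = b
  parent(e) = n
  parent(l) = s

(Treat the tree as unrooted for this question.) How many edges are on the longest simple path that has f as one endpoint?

15

A farthest node from f is c.
The path f – l – s – d – p – k – j – o – b – i – r – g – n – e – h – c has 15 edges.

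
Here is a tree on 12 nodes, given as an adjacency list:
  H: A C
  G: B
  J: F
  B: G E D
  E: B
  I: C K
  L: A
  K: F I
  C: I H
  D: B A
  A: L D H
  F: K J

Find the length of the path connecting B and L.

The path is B – D – A – L, which has 3 edges.

3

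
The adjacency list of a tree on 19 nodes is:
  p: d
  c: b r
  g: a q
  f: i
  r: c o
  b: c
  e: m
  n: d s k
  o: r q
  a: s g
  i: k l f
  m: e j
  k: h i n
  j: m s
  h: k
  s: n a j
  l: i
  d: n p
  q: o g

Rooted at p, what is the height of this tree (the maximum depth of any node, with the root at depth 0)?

10

b sits deepest: p-d-n-s-a-g-q-o-r-c-b — 10 edges from the root.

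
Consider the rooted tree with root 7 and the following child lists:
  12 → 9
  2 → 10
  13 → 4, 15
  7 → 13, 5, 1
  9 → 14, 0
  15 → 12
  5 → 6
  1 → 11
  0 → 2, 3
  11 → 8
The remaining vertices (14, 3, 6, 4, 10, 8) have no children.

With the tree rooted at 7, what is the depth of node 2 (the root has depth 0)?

Path from 7 to 2: 7–13–15–12–9–0–2, which has 6 edges.

6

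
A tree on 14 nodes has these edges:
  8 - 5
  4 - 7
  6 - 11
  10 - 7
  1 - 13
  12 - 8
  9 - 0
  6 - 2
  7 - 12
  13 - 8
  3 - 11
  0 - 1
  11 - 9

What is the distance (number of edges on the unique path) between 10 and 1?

5

10–7–12–8–13–1: 5 edges.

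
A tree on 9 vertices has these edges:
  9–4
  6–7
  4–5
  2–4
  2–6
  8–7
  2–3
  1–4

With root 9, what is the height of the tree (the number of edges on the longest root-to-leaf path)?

5

A deepest node is 8, reached by 9-4-2-6-7-8.
That path has 5 edges, so the height is 5.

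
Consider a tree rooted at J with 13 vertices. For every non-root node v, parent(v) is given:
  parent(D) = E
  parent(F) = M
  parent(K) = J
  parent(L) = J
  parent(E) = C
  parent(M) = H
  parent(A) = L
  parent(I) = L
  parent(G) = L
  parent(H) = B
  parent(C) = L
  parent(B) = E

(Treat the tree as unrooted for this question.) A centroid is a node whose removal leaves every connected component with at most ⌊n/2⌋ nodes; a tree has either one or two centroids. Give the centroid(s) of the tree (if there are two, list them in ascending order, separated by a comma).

If C is removed the pieces have sizes 6, 6, all ≤ ⌊13/2⌋ = 6.
Every other node leaves some component of size > 6, so the centroid is unique.

C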